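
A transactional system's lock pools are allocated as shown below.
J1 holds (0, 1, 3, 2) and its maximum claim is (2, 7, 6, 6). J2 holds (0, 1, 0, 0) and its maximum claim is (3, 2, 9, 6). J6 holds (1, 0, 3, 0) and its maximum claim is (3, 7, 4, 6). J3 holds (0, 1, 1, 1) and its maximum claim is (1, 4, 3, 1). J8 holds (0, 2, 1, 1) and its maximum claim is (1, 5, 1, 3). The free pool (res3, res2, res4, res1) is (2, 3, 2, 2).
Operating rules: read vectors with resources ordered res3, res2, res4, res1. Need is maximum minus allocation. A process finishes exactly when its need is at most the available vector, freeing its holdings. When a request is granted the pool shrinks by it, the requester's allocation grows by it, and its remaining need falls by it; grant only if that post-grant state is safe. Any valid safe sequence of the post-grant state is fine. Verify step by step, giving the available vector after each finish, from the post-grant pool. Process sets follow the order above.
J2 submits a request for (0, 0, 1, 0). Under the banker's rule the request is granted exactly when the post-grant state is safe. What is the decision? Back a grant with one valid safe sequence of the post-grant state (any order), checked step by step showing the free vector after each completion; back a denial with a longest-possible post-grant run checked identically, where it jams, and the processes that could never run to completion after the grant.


GRANT — the state after the grant stays safe, e.g. via J8, J3, J1, J6, J2.
Key observation: the grant leaves (2, 3, 1, 2) free — enough for J8, whose release restarts the cascade.
Verifying the post-grant state step by step:
  pool = (2, 3, 1, 2)
  J8: need (1, 3, 0, 2) fits (2, 3, 1, 2); releases (0, 2, 1, 1), pool now (2, 5, 2, 3)
  J3: need (1, 3, 2, 0) fits (2, 5, 2, 3); releases (0, 1, 1, 1), pool now (2, 6, 3, 4)
  J1: need (2, 6, 3, 4) fits (2, 6, 3, 4); releases (0, 1, 3, 2), pool now (2, 7, 6, 6)
  J6: need (2, 7, 1, 6) fits (2, 7, 6, 6); releases (1, 0, 3, 0), pool now (3, 7, 9, 6)
  J2: need (3, 1, 8, 6) fits (3, 7, 9, 6); releases (0, 1, 1, 0), pool now (3, 8, 10, 6)


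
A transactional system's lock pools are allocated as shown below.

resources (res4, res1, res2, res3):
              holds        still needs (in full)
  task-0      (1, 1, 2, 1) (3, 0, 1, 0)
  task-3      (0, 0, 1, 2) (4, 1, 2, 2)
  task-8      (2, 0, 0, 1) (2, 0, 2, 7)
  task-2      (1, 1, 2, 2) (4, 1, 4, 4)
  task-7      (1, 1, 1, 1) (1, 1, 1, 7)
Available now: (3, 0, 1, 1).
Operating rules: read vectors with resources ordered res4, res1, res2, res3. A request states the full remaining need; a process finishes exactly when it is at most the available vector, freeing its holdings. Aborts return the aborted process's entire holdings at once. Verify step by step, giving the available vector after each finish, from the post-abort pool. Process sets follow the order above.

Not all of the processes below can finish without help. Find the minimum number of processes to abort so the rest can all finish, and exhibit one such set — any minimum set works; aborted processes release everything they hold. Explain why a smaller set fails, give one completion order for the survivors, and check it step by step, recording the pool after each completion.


Minimum abort set: task-8.
Key observation: the returned (2, 0, 0, 1) from task-8 is what brings task-7 — unrunnable before, under any order — into play at step 4.
Minimality: the empty abort set fails — the state is deadlocked as it stands.
The survivors complete as task-0, task-3, task-2, task-7. Step-by-step check (starting from the post-abort pool):
  pool = (5, 0, 1, 2)
  task-0: need (3, 0, 1, 0) fits (5, 0, 1, 2); releases (1, 1, 2, 1), pool now (6, 1, 3, 3)
  task-3: need (4, 1, 2, 2) fits (6, 1, 3, 3); releases (0, 0, 1, 2), pool now (6, 1, 4, 5)
  task-2: need (4, 1, 4, 4) fits (6, 1, 4, 5); releases (1, 1, 2, 2), pool now (7, 2, 6, 7)
  task-7: need (1, 1, 1, 7) fits (7, 2, 6, 7); releases (1, 1, 1, 1), pool now (8, 3, 7, 8)


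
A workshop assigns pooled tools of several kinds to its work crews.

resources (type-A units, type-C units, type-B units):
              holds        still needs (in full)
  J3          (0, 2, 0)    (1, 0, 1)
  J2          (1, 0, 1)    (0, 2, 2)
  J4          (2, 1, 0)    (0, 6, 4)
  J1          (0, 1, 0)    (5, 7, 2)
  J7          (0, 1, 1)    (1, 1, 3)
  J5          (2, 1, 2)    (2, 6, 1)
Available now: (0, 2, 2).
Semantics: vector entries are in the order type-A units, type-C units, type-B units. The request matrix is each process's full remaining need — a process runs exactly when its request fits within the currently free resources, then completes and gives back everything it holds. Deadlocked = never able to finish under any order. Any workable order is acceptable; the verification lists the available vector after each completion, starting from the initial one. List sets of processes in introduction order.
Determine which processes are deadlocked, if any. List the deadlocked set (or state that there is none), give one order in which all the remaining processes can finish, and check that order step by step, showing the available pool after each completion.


The deadlocked set is J4, J1 and J5.
Key observation: type-C units is the bottleneck — with J2, J7, J3 done the pool holds (1, 5, 4), short of every remaining need.
A valid finishing order for the others: J2, J7, J3. Check, step by step:
  pool = (0, 2, 2)
  run J2 (needs (0, 2, 2), free (0, 2, 2)); after release of (1, 0, 1) the pool is (1, 2, 3)
  run J7 (needs (1, 1, 3), free (1, 2, 3)); after release of (0, 1, 1) the pool is (1, 3, 4)
  run J3 (needs (1, 0, 1), free (1, 3, 4)); after release of (0, 2, 0) the pool is (1, 5, 4)
The stuck group stays short no matter what:
  blocked: J4 wants (0, 6, 4), pool (1, 5, 4) — not enough type-C units
  blocked: J1 wants (5, 7, 2), pool (1, 5, 4) — not enough type-A units and type-C units
  blocked: J5 wants (2, 6, 1), pool (1, 5, 4) — not enough type-A units and type-C units


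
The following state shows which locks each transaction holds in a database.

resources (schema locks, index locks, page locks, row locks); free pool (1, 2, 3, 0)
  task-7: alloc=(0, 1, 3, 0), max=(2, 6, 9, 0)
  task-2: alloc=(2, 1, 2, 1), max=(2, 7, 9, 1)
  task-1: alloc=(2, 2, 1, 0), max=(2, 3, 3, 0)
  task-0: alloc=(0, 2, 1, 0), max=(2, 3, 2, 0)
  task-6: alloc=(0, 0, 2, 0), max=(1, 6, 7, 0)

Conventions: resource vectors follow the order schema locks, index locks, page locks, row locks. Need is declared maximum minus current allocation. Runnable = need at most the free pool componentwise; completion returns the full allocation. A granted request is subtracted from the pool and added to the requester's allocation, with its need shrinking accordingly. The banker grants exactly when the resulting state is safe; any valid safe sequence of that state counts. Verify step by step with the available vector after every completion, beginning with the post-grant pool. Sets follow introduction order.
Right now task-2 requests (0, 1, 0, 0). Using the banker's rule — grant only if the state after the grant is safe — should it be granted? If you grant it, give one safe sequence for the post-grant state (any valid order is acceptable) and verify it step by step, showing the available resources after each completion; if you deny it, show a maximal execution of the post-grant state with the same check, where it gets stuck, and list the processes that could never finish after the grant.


DENY: after the grant no complete ordering would exist.
Key observation: after task-1, task-0 the pool peaks at (3, 5, 5, 0), and each blocked process is short somewhere: task-7 on page locks; task-2 on page locks; task-6 on index locks.
After a pretend grant, a maximal execution: task-1, task-0 — then nothing else fits. Step-by-step check:
  pool = (1, 1, 3, 0)
  task-1 needs (0, 1, 2, 0) <= (1, 1, 3, 0) -> finishes; pool += (2, 2, 1, 0) = (3, 3, 4, 0)
  task-0 needs (2, 1, 1, 0) <= (3, 3, 4, 0) -> finishes; pool += (0, 2, 1, 0) = (3, 5, 5, 0)
  task-7 cannot run: need (2, 5, 6, 0) vs free (3, 5, 5, 0) (insufficient page locks)
  task-2 cannot run: need (0, 5, 7, 0) vs free (3, 5, 5, 0) (insufficient page locks)
  task-6 cannot run: need (1, 6, 5, 0) vs free (3, 5, 5, 0) (insufficient index locks)
Post-grant, the permanently blocked set is task-7, task-2 and task-6.


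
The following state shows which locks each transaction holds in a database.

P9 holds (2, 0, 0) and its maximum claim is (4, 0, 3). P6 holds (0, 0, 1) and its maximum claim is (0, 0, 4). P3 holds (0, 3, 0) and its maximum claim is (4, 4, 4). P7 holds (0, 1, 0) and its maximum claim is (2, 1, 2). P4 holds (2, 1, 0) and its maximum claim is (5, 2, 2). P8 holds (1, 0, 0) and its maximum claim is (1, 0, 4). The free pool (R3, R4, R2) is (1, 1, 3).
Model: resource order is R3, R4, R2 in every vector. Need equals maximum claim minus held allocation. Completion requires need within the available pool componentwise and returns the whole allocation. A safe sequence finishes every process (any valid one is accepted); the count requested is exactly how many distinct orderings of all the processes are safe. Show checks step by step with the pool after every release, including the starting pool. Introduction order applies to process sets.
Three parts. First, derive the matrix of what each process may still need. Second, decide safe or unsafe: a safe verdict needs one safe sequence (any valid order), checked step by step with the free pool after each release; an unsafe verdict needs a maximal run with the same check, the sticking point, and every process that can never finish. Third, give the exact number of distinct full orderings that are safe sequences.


(1) Remaining need (order R3, R4, R2):
  P9: (2, 0, 3)
  P6: (0, 0, 3)
  P3: (4, 1, 4)
  P7: (2, 0, 2)
  P4: (3, 1, 2)
  P8: (0, 0, 4)
(2) SAFE, for example via the order P6, P8, P9, P3, P4, P7.
Key observation: reading the order forward, P6 is the first process whose need (0, 0, 3) meets the free pool (1, 1, 3) exactly on a resource it requests.
Verifying each step:
  pool = (1, 1, 3)
  P6 needs (0, 0, 3) <= (1, 1, 3) -> finishes; pool += (0, 0, 1) = (1, 1, 4)
  P8 needs (0, 0, 4) <= (1, 1, 4) -> finishes; pool += (1, 0, 0) = (2, 1, 4)
  P9 needs (2, 0, 3) <= (2, 1, 4) -> finishes; pool += (2, 0, 0) = (4, 1, 4)
  P3 needs (4, 1, 4) <= (4, 1, 4) -> finishes; pool += (0, 3, 0) = (4, 4, 4)
  P4 needs (3, 1, 2) <= (4, 4, 4) -> finishes; pool += (2, 1, 0) = (6, 5, 4)
  P7 needs (2, 0, 2) <= (6, 5, 4) -> finishes; pool += (0, 1, 0) = (6, 6, 4)
(3) Precisely 8 of the possible complete orderings are safe sequences.


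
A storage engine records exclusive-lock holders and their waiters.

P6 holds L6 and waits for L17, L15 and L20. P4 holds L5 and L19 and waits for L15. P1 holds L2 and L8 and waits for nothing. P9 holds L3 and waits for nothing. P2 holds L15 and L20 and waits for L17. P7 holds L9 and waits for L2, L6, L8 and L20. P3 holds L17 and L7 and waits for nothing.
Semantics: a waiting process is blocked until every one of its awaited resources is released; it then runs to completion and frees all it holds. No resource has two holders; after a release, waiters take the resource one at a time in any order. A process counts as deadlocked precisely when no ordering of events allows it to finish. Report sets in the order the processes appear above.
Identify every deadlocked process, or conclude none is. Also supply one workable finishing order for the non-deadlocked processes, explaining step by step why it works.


The deadlocked set is empty.
Key observation: the wait graph is acyclic; completion cascades from the unblocked processes through everyone else.
The rest can finish in the order P1, P3, P2, P4, P6, P9, P7.
Walking it through:
  run P1 (it waits on nothing); releases L2 and L8
  run P3 (it waits on nothing); releases L17 and L7
  P2 waits on L17 — all released -> runs and releases L15 and L20
  P4 waits on L15 — all released -> runs and releases L5 and L19
  P6 waits on L17, L15 and L20 — all released -> runs and releases L6
  run P9 (it waits on nothing); releases L3
  P7 waits on L2, L6, L8 and L20 — all released -> runs and releases L9


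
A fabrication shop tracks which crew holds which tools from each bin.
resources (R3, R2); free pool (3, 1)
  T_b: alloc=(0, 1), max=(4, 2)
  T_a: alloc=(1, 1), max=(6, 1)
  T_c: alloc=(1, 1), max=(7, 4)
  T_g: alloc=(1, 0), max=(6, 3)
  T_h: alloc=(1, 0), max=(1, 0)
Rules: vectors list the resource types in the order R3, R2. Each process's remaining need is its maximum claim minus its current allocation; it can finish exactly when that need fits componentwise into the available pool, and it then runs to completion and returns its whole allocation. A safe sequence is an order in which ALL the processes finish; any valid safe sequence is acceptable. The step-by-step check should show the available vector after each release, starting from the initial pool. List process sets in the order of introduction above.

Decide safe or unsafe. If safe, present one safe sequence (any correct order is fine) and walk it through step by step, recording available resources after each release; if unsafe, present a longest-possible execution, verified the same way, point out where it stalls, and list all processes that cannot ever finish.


The state is UNSAFE.
Key observation: the wall is R3: completing T_h, T_b brings the pool only to (4, 2), and all the rest need more.
The run T_h, T_b cannot be extended any further. Check, step by step:
  pool = (3, 1)
  T_h needs (0, 0) <= (3, 1) -> finishes; pool += (1, 0) = (4, 1)
  T_b needs (4, 1) <= (4, 1) -> finishes; pool += (0, 1) = (4, 2)
  T_a still needs (5, 0) but only (4, 2) is free — short on R3
  T_c still needs (6, 3) but only (4, 2) is free — short on R3 and R2
  T_g still needs (5, 3) but only (4, 2) is free — short on R3 and R2
Permanently blocked: T_a, T_c and T_g.


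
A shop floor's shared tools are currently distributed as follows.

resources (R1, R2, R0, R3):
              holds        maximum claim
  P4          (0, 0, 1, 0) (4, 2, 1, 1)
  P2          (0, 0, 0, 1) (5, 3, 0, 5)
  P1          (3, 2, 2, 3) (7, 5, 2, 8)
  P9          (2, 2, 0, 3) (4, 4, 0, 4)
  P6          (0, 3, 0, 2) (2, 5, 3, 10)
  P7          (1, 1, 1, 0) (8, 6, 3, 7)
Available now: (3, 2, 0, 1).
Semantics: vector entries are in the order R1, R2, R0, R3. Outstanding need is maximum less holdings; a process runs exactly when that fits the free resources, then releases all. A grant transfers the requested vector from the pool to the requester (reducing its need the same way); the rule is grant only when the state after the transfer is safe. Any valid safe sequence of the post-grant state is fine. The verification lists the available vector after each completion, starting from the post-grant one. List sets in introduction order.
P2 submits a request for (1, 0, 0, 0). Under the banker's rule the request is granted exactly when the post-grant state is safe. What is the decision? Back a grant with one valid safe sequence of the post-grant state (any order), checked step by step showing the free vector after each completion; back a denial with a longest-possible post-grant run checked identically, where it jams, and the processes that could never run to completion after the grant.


GRANT — the state after the grant stays safe, e.g. via P9, P2, P1, P7, P4, P6.
Key observation: the transfer keeps a workable pool ((2, 2, 0, 1)); P9 starts the safe sequence.
Step-by-step check of the post-grant state:
  pool = (2, 2, 0, 1)
  run P9 (needs (2, 2, 0, 1), free (2, 2, 0, 1)); after release of (2, 2, 0, 3) the pool is (4, 4, 0, 4)
  run P2 (needs (4, 3, 0, 4), free (4, 4, 0, 4)); after release of (1, 0, 0, 1) the pool is (5, 4, 0, 5)
  run P1 (needs (4, 3, 0, 5), free (5, 4, 0, 5)); after release of (3, 2, 2, 3) the pool is (8, 6, 2, 8)
  run P7 (needs (7, 5, 2, 7), free (8, 6, 2, 8)); after release of (1, 1, 1, 0) the pool is (9, 7, 3, 8)
  run P4 (needs (4, 2, 0, 1), free (9, 7, 3, 8)); after release of (0, 0, 1, 0) the pool is (9, 7, 4, 8)
  run P6 (needs (2, 2, 3, 8), free (9, 7, 4, 8)); after release of (0, 3, 0, 2) the pool is (9, 10, 4, 10)


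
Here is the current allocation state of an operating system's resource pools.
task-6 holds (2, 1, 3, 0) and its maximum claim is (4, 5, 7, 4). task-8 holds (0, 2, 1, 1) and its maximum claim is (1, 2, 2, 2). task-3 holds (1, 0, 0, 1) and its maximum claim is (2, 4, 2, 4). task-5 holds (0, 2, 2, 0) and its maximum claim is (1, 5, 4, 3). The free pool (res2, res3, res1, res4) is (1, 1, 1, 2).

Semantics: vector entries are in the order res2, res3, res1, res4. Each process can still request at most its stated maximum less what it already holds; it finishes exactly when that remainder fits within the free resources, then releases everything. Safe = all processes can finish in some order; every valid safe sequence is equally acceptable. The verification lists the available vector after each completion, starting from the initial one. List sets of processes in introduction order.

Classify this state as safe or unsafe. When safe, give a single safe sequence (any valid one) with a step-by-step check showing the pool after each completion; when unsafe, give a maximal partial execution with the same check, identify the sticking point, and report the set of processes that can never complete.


SAFE. One safe sequence: task-8, task-5, task-3, task-6.
Key observation: the first exact fit in this order is task-8 — it needs (1, 0, 1, 1) with (1, 1, 1, 2) free, meeting a requested resource to the last unit.
Check, step by step:
  pool = (1, 1, 1, 2)
  task-8 needs (1, 0, 1, 1) <= (1, 1, 1, 2) -> finishes; pool += (0, 2, 1, 1) = (1, 3, 2, 3)
  task-5 needs (1, 3, 2, 3) <= (1, 3, 2, 3) -> finishes; pool += (0, 2, 2, 0) = (1, 5, 4, 3)
  task-3 needs (1, 4, 2, 3) <= (1, 5, 4, 3) -> finishes; pool += (1, 0, 0, 1) = (2, 5, 4, 4)
  task-6 needs (2, 4, 4, 4) <= (2, 5, 4, 4) -> finishes; pool += (2, 1, 3, 0) = (4, 6, 7, 4)


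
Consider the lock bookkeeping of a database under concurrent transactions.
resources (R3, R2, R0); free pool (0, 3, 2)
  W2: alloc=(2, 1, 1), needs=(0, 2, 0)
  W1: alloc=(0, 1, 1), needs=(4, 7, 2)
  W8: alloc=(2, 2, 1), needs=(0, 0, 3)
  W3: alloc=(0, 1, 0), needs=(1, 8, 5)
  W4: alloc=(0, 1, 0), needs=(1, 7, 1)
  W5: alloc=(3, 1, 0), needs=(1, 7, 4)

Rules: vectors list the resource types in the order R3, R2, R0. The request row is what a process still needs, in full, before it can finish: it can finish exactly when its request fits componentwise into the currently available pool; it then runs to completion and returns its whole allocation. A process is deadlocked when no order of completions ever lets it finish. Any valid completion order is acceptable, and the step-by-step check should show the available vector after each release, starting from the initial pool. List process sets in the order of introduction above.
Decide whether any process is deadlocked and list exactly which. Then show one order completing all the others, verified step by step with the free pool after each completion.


The deadlocked set is W1, W3, W4 and W5.
Key observation: after W2, W8 complete, (4, 6, 4) is the best the pool ever gets, yet each leftover process wants more R2.
The rest can finish in the order W2, W8. Check, step by step:
  pool = (0, 3, 2)
  W2: need (0, 2, 0) fits (0, 3, 2); releases (2, 1, 1), pool now (2, 4, 3)
  W8: need (0, 0, 3) fits (2, 4, 3); releases (2, 2, 1), pool now (4, 6, 4)
The stuck group stays short no matter what:
  blocked: W1 wants (4, 7, 2), pool (4, 6, 4) — not enough R2
  blocked: W3 wants (1, 8, 5), pool (4, 6, 4) — not enough R2 and R0
  blocked: W4 wants (1, 7, 1), pool (4, 6, 4) — not enough R2
  blocked: W5 wants (1, 7, 4), pool (4, 6, 4) — not enough R2


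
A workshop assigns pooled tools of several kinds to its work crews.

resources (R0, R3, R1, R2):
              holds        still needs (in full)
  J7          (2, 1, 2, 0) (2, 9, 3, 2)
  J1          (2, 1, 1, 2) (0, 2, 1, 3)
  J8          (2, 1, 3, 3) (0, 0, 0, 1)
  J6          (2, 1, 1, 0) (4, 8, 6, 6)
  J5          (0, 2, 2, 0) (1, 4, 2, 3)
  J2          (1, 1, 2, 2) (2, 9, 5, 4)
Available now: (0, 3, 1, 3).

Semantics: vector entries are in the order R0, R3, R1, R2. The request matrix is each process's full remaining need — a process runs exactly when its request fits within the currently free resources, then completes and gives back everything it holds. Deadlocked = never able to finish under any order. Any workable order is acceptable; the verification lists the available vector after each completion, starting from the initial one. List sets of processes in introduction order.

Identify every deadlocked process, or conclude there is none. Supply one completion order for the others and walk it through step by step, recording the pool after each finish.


Deadlocked: J7, J6 and J2.
Key observation: the wall is R3: completing J8, J1, J5 brings the pool only to (4, 7, 7, 8), and all the rest need more.
A valid finishing order for the others: J8, J1, J5. Verifying each step:
  pool = (0, 3, 1, 3)
  J8: need (0, 0, 0, 1) fits (0, 3, 1, 3); releases (2, 1, 3, 3), pool now (2, 4, 4, 6)
  J1: need (0, 2, 1, 3) fits (2, 4, 4, 6); releases (2, 1, 1, 2), pool now (4, 5, 5, 8)
  J5: need (1, 4, 2, 3) fits (4, 5, 5, 8); releases (0, 2, 2, 0), pool now (4, 7, 7, 8)
None of the blocked processes ever fits:
  J7 still needs (2, 9, 3, 2) but only (4, 7, 7, 8) is free — short on R3
  J6 still needs (4, 8, 6, 6) but only (4, 7, 7, 8) is free — short on R3
  J2 still needs (2, 9, 5, 4) but only (4, 7, 7, 8) is free — short on R3


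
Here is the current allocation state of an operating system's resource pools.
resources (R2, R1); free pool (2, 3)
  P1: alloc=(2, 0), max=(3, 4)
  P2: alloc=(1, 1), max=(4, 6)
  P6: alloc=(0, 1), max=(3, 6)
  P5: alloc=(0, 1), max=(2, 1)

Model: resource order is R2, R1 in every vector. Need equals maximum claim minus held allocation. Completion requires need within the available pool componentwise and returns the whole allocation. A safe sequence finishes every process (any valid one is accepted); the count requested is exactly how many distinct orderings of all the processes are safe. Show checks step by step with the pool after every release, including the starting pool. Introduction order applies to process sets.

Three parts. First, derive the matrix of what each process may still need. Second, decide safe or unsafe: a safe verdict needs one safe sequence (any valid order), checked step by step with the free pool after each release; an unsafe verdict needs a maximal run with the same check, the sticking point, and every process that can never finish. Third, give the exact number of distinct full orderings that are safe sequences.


(1) Need matrix, components ordered R2, R1:
  P1: (1, 4)
  P2: (3, 5)
  P6: (3, 5)
  P5: (2, 0)
(2) The state is UNSAFE.
Key observation: P5, P1 can finish, but then (4, 4) is all there is, and the blocked group's R1 demands exceed it.
A maximal execution: P5, P1 — then nothing else fits. Check, step by step:
  pool = (2, 3)
  P5 needs (2, 0) <= (2, 3) -> finishes; pool += (0, 1) = (2, 4)
  P1 needs (1, 4) <= (2, 4) -> finishes; pool += (2, 0) = (4, 4)
  P2 cannot run: need (3, 5) vs free (4, 4) (insufficient R1)
  P6 cannot run: need (3, 5) vs free (4, 4) (insufficient R1)
Processes that can never finish: P2 and P6.
(3) Exactly 0 of the possible complete orderings are safe sequences.


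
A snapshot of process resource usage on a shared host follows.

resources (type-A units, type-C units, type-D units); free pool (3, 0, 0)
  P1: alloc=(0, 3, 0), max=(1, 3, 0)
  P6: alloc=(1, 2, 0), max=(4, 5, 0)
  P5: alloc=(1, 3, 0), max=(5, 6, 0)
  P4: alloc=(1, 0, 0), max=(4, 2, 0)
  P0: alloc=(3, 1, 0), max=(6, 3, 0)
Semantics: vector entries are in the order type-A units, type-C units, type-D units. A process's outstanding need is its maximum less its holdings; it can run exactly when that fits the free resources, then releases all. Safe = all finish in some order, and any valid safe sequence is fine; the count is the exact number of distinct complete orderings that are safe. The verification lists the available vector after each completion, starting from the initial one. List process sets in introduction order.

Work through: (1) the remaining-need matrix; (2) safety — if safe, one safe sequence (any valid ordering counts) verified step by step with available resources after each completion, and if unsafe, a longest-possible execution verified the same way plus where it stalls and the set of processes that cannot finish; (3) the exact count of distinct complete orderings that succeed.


(1) Remaining need (order type-A units, type-C units, type-D units):
  P1: (1, 0, 0)
  P6: (3, 3, 0)
  P5: (4, 3, 0)
  P4: (3, 2, 0)
  P0: (3, 2, 0)
(2) The state is SAFE; one workable sequence: P1, P4, P5, P0, P6.
Key observation: P4 is the earliest step where a requested resource binds exactly: need (3, 2, 0), pool (3, 3, 0) at its turn.
Check, step by step:
  pool = (3, 0, 0)
  run P1 (needs (1, 0, 0), free (3, 0, 0)); after release of (0, 3, 0) the pool is (3, 3, 0)
  run P4 (needs (3, 2, 0), free (3, 3, 0)); after release of (1, 0, 0) the pool is (4, 3, 0)
  run P5 (needs (4, 3, 0), free (4, 3, 0)); after release of (1, 3, 0) the pool is (5, 6, 0)
  run P0 (needs (3, 2, 0), free (5, 6, 0)); after release of (3, 1, 0) the pool is (8, 7, 0)
  run P6 (needs (3, 3, 0), free (8, 7, 0)); after release of (1, 2, 0) the pool is (9, 9, 0)
(3) Exactly 18 of the possible complete orderings are safe sequences.


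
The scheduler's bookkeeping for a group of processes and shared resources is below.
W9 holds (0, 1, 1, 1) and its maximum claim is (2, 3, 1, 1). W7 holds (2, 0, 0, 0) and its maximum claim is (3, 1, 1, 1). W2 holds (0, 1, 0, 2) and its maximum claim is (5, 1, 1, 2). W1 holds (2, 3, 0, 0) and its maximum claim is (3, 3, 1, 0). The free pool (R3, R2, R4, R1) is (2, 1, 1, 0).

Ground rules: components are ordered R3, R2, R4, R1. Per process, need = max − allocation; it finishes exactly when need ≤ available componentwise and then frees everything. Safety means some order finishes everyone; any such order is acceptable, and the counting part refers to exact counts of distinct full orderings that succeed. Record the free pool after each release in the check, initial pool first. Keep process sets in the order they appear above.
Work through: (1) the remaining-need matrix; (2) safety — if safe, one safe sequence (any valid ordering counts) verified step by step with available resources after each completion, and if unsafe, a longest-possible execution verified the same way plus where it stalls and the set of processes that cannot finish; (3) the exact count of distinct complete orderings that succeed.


(1) Need matrix, components ordered R3, R2, R4, R1:
  W9: (2, 2, 0, 0)
  W7: (1, 1, 1, 1)
  W2: (5, 0, 1, 0)
  W1: (1, 0, 1, 0)
(2) The state is SAFE; one workable sequence: W1, W9, W7, W2.
Key observation: reading the order forward, W1 is the first process whose need (1, 0, 1, 0) meets the free pool (2, 1, 1, 0) exactly on a resource it requests.
Verifying each step:
  pool = (2, 1, 1, 0)
  W1 needs (1, 0, 1, 0) <= (2, 1, 1, 0) -> finishes; pool += (2, 3, 0, 0) = (4, 4, 1, 0)
  W9 needs (2, 2, 0, 0) <= (4, 4, 1, 0) -> finishes; pool += (0, 1, 1, 1) = (4, 5, 2, 1)
  W7 needs (1, 1, 1, 1) <= (4, 5, 2, 1) -> finishes; pool += (2, 0, 0, 0) = (6, 5, 2, 1)
  W2 needs (5, 0, 1, 0) <= (6, 5, 2, 1) -> finishes; pool += (0, 1, 0, 2) = (6, 6, 2, 3)
(3) The exact count: 1 of the possible complete orderings is a safe sequence.


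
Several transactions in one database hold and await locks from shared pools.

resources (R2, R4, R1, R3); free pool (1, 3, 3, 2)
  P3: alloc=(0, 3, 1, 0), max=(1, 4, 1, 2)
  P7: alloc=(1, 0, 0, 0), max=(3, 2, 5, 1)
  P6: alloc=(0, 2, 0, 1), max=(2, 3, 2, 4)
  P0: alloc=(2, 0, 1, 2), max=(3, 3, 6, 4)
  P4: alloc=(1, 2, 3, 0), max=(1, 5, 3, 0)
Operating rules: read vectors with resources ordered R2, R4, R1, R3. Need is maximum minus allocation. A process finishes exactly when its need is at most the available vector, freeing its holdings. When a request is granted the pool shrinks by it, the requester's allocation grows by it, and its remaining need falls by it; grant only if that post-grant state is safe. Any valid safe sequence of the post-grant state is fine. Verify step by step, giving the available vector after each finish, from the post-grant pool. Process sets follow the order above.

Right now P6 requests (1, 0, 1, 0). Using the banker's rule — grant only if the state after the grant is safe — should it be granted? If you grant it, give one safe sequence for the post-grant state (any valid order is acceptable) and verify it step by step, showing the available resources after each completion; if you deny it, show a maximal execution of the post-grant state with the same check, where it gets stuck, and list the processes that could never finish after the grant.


GRANT — the state after the grant stays safe, e.g. via P4, P0, P7, P3, P6.
Key observation: the transfer keeps a workable pool ((0, 3, 2, 2)); P4 starts the safe sequence.
Check on the post-grant state, step by step:
  pool = (0, 3, 2, 2)
  run P4 (needs (0, 3, 0, 0), free (0, 3, 2, 2)); after release of (1, 2, 3, 0) the pool is (1, 5, 5, 2)
  run P0 (needs (1, 3, 5, 2), free (1, 5, 5, 2)); after release of (2, 0, 1, 2) the pool is (3, 5, 6, 4)
  run P7 (needs (2, 2, 5, 1), free (3, 5, 6, 4)); after release of (1, 0, 0, 0) the pool is (4, 5, 6, 4)
  run P3 (needs (1, 1, 0, 2), free (4, 5, 6, 4)); after release of (0, 3, 1, 0) the pool is (4, 8, 7, 4)
  run P6 (needs (1, 1, 1, 3), free (4, 8, 7, 4)); after release of (1, 2, 1, 1) the pool is (5, 10, 8, 5)


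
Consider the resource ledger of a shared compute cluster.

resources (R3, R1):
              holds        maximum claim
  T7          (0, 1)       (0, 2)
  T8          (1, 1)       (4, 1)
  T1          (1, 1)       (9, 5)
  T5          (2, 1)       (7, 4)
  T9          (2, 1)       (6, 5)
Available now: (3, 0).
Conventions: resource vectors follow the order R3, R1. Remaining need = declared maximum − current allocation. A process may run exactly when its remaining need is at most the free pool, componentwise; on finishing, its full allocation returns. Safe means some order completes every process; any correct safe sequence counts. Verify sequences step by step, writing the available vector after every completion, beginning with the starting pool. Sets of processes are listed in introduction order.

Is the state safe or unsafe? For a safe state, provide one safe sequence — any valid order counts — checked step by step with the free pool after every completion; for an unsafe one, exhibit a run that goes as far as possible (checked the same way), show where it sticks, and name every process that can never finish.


The state is UNSAFE.
Key observation: the pool after T8, T7 is (4, 2); every surviving request exceeds it in R1, so progress ends there.
A maximal execution: T8, T7 — then nothing else fits. Walking it through:
  pool = (3, 0)
  T8 needs (3, 0) <= (3, 0) -> finishes; pool += (1, 1) = (4, 1)
  T7 needs (0, 1) <= (4, 1) -> finishes; pool += (0, 1) = (4, 2)
  blocked: T1 wants (8, 4), pool (4, 2) — not enough R3 and R1
  blocked: T5 wants (5, 3), pool (4, 2) — not enough R3 and R1
  blocked: T9 wants (4, 4), pool (4, 2) — not enough R1
Permanently blocked: T1, T5 and T9.


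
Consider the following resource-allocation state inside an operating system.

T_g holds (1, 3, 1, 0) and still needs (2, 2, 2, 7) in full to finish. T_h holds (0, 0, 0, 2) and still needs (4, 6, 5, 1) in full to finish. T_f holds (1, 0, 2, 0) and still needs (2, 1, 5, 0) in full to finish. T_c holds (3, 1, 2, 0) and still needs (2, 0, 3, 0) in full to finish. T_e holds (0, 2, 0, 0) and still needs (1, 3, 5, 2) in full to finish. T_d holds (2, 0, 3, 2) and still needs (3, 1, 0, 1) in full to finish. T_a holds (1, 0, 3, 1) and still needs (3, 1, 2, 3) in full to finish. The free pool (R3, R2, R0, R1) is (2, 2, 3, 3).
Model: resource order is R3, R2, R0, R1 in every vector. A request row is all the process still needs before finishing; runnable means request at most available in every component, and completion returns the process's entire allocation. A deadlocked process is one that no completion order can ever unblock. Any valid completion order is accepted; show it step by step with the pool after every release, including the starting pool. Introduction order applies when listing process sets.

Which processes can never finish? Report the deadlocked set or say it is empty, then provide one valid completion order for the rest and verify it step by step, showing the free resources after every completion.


The deadlocked set is T_g and T_h.
Key observation: after T_c, T_a, T_d, T_e, T_f the pool peaks at (9, 5, 13, 6), and each blocked process is short somewhere: T_g on R1; T_h on R2.
The rest can finish in the order T_c, T_a, T_d, T_e, T_f. Step-by-step check:
  pool = (2, 2, 3, 3)
  T_c needs (2, 0, 3, 0) <= (2, 2, 3, 3) -> finishes; pool += (3, 1, 2, 0) = (5, 3, 5, 3)
  T_a needs (3, 1, 2, 3) <= (5, 3, 5, 3) -> finishes; pool += (1, 0, 3, 1) = (6, 3, 8, 4)
  T_d needs (3, 1, 0, 1) <= (6, 3, 8, 4) -> finishes; pool += (2, 0, 3, 2) = (8, 3, 11, 6)
  T_e needs (1, 3, 5, 2) <= (8, 3, 11, 6) -> finishes; pool += (0, 2, 0, 0) = (8, 5, 11, 6)
  T_f needs (2, 1, 5, 0) <= (8, 5, 11, 6) -> finishes; pool += (1, 0, 2, 0) = (9, 5, 13, 6)
The blocked processes can never fit:
  T_g cannot run: need (2, 2, 2, 7) vs free (9, 5, 13, 6) (insufficient R1)
  T_h cannot run: need (4, 6, 5, 1) vs free (9, 5, 13, 6) (insufficient R2)


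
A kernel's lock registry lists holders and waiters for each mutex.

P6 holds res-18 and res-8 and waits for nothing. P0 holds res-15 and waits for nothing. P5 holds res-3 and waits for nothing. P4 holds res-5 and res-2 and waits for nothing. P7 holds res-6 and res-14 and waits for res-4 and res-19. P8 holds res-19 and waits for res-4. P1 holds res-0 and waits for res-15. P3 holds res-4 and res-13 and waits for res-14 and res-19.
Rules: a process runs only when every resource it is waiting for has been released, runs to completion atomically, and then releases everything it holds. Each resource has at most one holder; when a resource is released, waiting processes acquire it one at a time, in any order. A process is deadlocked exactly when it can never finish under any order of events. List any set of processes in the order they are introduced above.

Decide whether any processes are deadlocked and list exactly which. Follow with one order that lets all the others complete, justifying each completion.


The deadlocked set is P7, P8 and P3.
Key observation: the waits loop around P7 -> P8 -> P3 -> P7 with no way out; no other process is dragged down with it.
One completion order for the rest: P6, P5, P0, P1, P4.
Step-by-step check:
  run P6 (it waits on nothing); releases res-18 and res-8
  run P5 (it waits on nothing); releases res-3
  run P0 (it waits on nothing); releases res-15
  P1: everything it awaited (res-15) is free; runs, freeing res-0
  run P4 (it waits on nothing); releases res-5 and res-2


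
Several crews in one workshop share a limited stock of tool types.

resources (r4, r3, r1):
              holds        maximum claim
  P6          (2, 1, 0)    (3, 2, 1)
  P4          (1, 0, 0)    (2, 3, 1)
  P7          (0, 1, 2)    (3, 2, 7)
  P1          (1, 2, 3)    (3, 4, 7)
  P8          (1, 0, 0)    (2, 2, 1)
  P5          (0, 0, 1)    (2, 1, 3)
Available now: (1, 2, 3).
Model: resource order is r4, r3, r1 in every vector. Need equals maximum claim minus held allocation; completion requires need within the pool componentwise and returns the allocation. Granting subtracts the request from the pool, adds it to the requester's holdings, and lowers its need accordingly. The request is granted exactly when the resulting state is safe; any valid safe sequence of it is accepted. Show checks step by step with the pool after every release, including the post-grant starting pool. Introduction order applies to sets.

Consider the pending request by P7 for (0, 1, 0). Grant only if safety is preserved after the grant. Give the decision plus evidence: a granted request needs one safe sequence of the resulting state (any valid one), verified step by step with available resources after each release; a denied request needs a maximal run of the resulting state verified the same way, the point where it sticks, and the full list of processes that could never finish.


GRANT. The post-grant state is safe; one safe sequence: P6, P8, P5, P1, P4, P7.
Key observation: (1, 1, 3) free after granting still covers P6 first, and each release covers the next.
Check on the post-grant state, step by step:
  pool = (1, 1, 3)
  run P6 (needs (1, 1, 1), free (1, 1, 3)); after release of (2, 1, 0) the pool is (3, 2, 3)
  run P8 (needs (1, 2, 1), free (3, 2, 3)); after release of (1, 0, 0) the pool is (4, 2, 3)
  run P5 (needs (2, 1, 2), free (4, 2, 3)); after release of (0, 0, 1) the pool is (4, 2, 4)
  run P1 (needs (2, 2, 4), free (4, 2, 4)); after release of (1, 2, 3) the pool is (5, 4, 7)
  run P4 (needs (1, 3, 1), free (5, 4, 7)); after release of (1, 0, 0) the pool is (6, 4, 7)
  run P7 (needs (3, 0, 5), free (6, 4, 7)); after release of (0, 2, 2) the pool is (6, 6, 9)


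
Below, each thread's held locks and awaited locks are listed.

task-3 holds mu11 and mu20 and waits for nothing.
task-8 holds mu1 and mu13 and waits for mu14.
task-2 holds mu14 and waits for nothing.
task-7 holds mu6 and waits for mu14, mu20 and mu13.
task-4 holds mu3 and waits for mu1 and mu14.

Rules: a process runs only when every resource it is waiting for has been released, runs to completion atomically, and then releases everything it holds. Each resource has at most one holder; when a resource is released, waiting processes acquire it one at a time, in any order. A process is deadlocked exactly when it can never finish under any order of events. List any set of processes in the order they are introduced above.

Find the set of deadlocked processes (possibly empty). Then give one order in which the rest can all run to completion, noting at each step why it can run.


Nothing here is deadlocked.
Key observation: there is no circular wait here — follow any chain and it reaches a process that is free to run now.
The rest can finish in the order task-3, task-2, task-8, task-7, task-4.
Walking it through:
  run task-3 (it waits on nothing); releases mu11 and mu20
  run task-2 (it waits on nothing); releases mu14
  task-8 waits on mu14 — all released -> runs and releases mu1 and mu13
  task-7 waits on mu14, mu20 and mu13 — all released -> runs and releases mu6
  task-4 waits on mu1 and mu14 — all released -> runs and releases mu3


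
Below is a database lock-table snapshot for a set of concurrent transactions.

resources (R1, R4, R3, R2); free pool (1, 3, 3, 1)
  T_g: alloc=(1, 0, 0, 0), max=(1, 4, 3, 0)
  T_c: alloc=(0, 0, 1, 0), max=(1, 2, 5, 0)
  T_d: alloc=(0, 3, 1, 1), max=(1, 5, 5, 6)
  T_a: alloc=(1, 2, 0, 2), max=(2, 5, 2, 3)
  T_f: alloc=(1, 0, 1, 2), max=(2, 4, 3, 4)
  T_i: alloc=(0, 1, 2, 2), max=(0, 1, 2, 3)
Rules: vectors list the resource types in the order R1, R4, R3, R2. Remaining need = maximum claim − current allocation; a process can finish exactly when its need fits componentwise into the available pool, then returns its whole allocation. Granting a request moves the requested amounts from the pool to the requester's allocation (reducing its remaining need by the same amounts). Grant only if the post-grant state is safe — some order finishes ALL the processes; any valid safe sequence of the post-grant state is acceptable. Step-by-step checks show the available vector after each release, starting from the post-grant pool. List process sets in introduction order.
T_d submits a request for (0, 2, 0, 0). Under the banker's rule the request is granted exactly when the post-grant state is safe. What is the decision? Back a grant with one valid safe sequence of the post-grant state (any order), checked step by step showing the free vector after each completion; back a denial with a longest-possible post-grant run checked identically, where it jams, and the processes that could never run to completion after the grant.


DENY — the pretend-granted state is unsafe.
Key observation: after T_i, T_c the pool peaks at (1, 2, 6, 3), and each blocked process is short somewhere: T_g on R4; T_d on R2; T_a on R4; T_f on R4.
Pretend the grant happened; the run T_i, T_c goes as far as possible. Walking it through:
  pool = (1, 1, 3, 1)
  T_i: need (0, 0, 0, 1) fits (1, 1, 3, 1); releases (0, 1, 2, 2), pool now (1, 2, 5, 3)
  T_c: need (1, 2, 4, 0) fits (1, 2, 5, 3); releases (0, 0, 1, 0), pool now (1, 2, 6, 3)
  T_g still needs (0, 4, 3, 0) but only (1, 2, 6, 3) is free — short on R4
  T_d still needs (1, 0, 4, 5) but only (1, 2, 6, 3) is free — short on R2
  T_a still needs (1, 3, 2, 1) but only (1, 2, 6, 3) is free — short on R4
  T_f still needs (1, 4, 2, 2) but only (1, 2, 6, 3) is free — short on R4
Post-grant, the permanently blocked set is T_g, T_d, T_a and T_f.
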